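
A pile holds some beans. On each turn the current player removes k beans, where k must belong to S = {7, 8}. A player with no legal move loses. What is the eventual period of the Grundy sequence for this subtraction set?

n :  0  1  2  3  4  5  6  7  8  9 10 11 12 13 14 15 16 17 18 19 20 21 22 23 24 25 26 27 28 29 30 31
G :  0  0  0  0  0  0  0  1  1  1  1  1  1  1  2  0  0  0  0  0  0  0  1  1  1  1  1  1  1  2  0  0
G(n+15) = G(n) holds for n = 0,…,7 (a full window of length max(S) = 8), so the sequence is purely periodic with period 15.

15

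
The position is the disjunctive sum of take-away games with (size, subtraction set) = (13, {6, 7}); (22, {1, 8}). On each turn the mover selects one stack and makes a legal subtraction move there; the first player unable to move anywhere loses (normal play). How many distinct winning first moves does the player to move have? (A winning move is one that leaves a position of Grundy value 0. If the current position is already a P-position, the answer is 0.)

0

Stack A, S = {6, 7}:
G(0) = 0
G(1) = mex{} = 0
G(2) = mex{} = 0
G(3) = mex{} = 0
G(4) = mex{} = 0
G(5) = mex{} = 0
G(6) = mex{0} = 1
G(7) = mex{0,0} = 1
G(8) = mex{0,0} = 1
G(9) = mex{0,0} = 1
G(10) = mex{0,0} = 1
G(11) = mex{0,0} = 1
G(12) = mex{1,0} = 2
G(13) = mex{1,1} = 0
G_A(13) = 0.
Stack B, S = {1, 8}:
G(0) = 0
G(1) = mex{0} = 1
G(2) = mex{1} = 0
G(3) = mex{0} = 1
G(4) = mex{1} = 0
G(5) = mex{0} = 1
G(6) = mex{1} = 0
G(7) = mex{0} = 1
G(8) = mex{1,0} = 2
G(9) = mex{2,1} = 0
G(10) = mex{0,0} = 1
G(11) = mex{1,1} = 0
G(12) = mex{0,0} = 1
G(13) = mex{1,1} = 0
G(14) = mex{0,0} = 1
G(15) = mex{1,1} = 0
G(16) = mex{0,2} = 1
G(17) = mex{1,0} = 2
G(18) = mex{2,1} = 0
G(19) = mex{0,0} = 1
G(20) = mex{1,1} = 0
G(21) = mex{0,0} = 1
G(22) = mex{1,1} = 0
G_B(22) = 0.
Combined Grundy value = 0 ⊕ 0 = 0.
A winning move leaves total XOR = 0, i.e. changes one component's Grundy value g to g ⊕ X where X is the current total.
Stack A: target g' = 0⊕0 = 0, but every legal move changes the Grundy value (mex property), so 0 moves.
Stack B: target g' = 0⊕0 = 0, but every legal move changes the Grundy value (mex property), so 0 moves.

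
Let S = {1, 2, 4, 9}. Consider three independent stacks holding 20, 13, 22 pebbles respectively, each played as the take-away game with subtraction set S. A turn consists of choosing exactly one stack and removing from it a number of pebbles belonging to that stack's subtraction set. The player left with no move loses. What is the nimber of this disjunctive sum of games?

All stacks use S = {1, 2, 4, 9}:
G(0) = 0
G(1) = mex{0} = 1
G(2) = mex{1,0} = 2
G(3) = mex{2,1} = 0
G(4) = mex{0,2,0} = 1
G(5) = mex{1,0,1} = 2
G(6) = mex{2,1,2} = 0
G(7) = mex{0,2,0} = 1
G(8) = mex{1,0,1} = 2
G(9) = mex{2,1,2,0} = 3
G(10) = mex{3,2,0,1} = 4
G(11) = mex{4,3,1,2} = 0
G(12) = mex{0,4,2,0} = 1
G(13) = mex{1,0,3,1} = 2
G(14) = mex{2,1,4,2} = 0
G(15) = mex{0,2,0,0} = 1
G(16) = mex{1,0,1,1} = 2
G(17) = mex{2,1,2,2} = 0
G(18) = mex{0,2,0,3} = 1
G(19) = mex{1,0,1,4} = 2
G(20) = mex{2,1,2,0} = 3
G(21) = mex{3,2,0,1} = 4
G(22) = mex{4,3,1,2} = 0
Stack A: G(20) = 3.
Stack B: G(13) = 2.
Stack C: G(22) = 0.
Combined Grundy value = 3 ⊕ 2 ⊕ 0 = 1.

1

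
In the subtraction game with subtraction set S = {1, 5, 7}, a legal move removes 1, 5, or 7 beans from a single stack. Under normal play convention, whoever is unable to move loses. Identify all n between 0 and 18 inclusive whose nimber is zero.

0, 2, 4, 6, 8, 10, 12, 14, 16, 18

G(0) = 0
G(1) = mex{0} = 1
G(2) = mex{1} = 0
G(3) = mex{0} = 1
G(4) = mex{1} = 0
G(5) = mex{0,0} = 1
G(6) = mex{1,1} = 0
G(7) = mex{0,0,0} = 1
G(8) = mex{1,1,1} = 0
G(9) = mex{0,0,0} = 1
G(10) = mex{1,1,1} = 0
G(11) = mex{0,0,0} = 1
G(12) = mex{1,1,1} = 0
G(13) = mex{0,0,0} = 1
G(14) = mex{1,1,1} = 0
G(15) = mex{0,0,0} = 1
G(16) = mex{1,1,1} = 0
G(17) = mex{0,0,0} = 1
G(18) = mex{1,1,1} = 0
P-positions are exactly the n with G(n) = 0.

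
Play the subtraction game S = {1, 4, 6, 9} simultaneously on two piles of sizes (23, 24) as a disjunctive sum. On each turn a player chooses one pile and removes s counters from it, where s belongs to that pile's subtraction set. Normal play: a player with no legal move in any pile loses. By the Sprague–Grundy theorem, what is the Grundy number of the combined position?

3

All piles use S = {1, 4, 6, 9}:
n :  0  1  2  3  4  5  6  7  8  9 10 11 12 13 14 15 16 17 18 19 20 21 22 23 24
G :  0  1  0  1  2  0  1  0  1  2  0  1  0  1  2  0  1  0  1  2  0  1  0  1  2
Pile A: G(23) = 1.
Pile B: G(24) = 2.
Combined Grundy value = 1 ⊕ 2 = 3.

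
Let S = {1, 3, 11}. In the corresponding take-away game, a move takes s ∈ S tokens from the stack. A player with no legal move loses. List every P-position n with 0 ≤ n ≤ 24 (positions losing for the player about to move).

0, 2, 4, 6, 8, 10, 12, 14, 16, 18, 20, 22, 24

n :  0  1  2  3  4  5  6  7  8  9 10 11 12 13 14 15 16 17 18 19 20 21 22 23 24
G :  0  1  0  1  0  1  0  1  0  1  0  1  0  1  0  1  0  1  0  1  0  1  0  1  0
P-positions are exactly the n with G(n) = 0.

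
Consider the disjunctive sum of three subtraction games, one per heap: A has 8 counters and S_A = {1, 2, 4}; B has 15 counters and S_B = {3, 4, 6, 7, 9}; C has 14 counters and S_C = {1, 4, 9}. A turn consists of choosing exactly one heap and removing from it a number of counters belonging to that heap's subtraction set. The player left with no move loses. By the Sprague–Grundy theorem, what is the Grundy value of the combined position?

Heap A, S = {1, 2, 4}:
G(0) = 0
G(1) = mex{0} = 1
G(2) = mex{1,0} = 2
G(3) = mex{2,1} = 0
G(4) = mex{0,2,0} = 1
G(5) = mex{1,0,1} = 2
G(6) = mex{2,1,2} = 0
G(7) = mex{0,2,0} = 1
G(8) = mex{1,0,1} = 2
G_A(8) = 2.
Heap B, S = {3, 4, 6, 7, 9}:
G(0) = 0
G(1) = mex{} = 0
G(2) = mex{} = 0
G(3) = mex{0} = 1
G(4) = mex{0,0} = 1
G(5) = mex{0,0} = 1
G(6) = mex{1,0,0} = 2
G(7) = mex{1,1,0,0} = 2
G(8) = mex{1,1,0,0} = 2
G(9) = mex{2,1,1,0,0} = 3
G(10) = mex{2,2,1,1,0} = 3
G(11) = mex{2,2,1,1,0} = 3
G(12) = mex{3,2,2,1,1} = 0
G(13) = mex{3,3,2,2,1} = 0
G(14) = mex{3,3,2,2,1} = 0
G(15) = mex{0,3,3,2,2} = 1
G_B(15) = 1.
Heap C, S = {1, 4, 9}:
n :  0  1  2  3  4  5  6  7  8  9 10 11 12 13 14
G :  0  1  0  1  2  0  1  0  1  2  0  1  0  1  2
G_C(14) = 2.
Combined Grundy value = 2 ⊕ 1 ⊕ 2 = 1.

1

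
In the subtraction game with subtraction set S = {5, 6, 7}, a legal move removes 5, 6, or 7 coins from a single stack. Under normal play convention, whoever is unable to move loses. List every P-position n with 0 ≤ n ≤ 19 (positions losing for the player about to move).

0, 1, 2, 3, 4, 12, 13, 14, 15, 16

G(0) = 0
G(1) = mex{} = 0
G(2) = mex{} = 0
G(3) = mex{} = 0
G(4) = mex{} = 0
G(5) = mex{0} = 1
G(6) = mex{0,0} = 1
G(7) = mex{0,0,0} = 1
G(8) = mex{0,0,0} = 1
G(9) = mex{0,0,0} = 1
G(10) = mex{1,0,0} = 2
G(11) = mex{1,1,0} = 2
G(12) = mex{1,1,1} = 0
G(13) = mex{1,1,1} = 0
G(14) = mex{1,1,1} = 0
G(15) = mex{2,1,1} = 0
G(16) = mex{2,2,1} = 0
G(17) = mex{0,2,2} = 1
G(18) = mex{0,0,2} = 1
G(19) = mex{0,0,0} = 1
P-positions are exactly the n with G(n) = 0.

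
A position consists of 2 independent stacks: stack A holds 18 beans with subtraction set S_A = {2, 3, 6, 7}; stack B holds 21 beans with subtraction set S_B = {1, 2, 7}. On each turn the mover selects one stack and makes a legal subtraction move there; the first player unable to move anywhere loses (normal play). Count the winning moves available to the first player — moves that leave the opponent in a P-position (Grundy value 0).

0

Stack A, S = {2, 3, 6, 7}:
n :  0  1  2  3  4  5  6  7  8  9 10 11 12 13 14 15 16 17 18
G :  0  0  1  1  2  0  3  1  2  0  0  1  1  2  0  3  1  2  0
G_A(18) = 0.
Stack B, S = {1, 2, 7}:
G(0) = 0
G(1) = mex{0} = 1
G(2) = mex{1,0} = 2
G(3) = mex{2,1} = 0
G(4) = mex{0,2} = 1
G(5) = mex{1,0} = 2
G(6) = mex{2,1} = 0
G(7) = mex{0,2,0} = 1
G(8) = mex{1,0,1} = 2
G(9) = mex{2,1,2} = 0
G(10) = mex{0,2,0} = 1
G(11) = mex{1,0,1} = 2
G(12) = mex{2,1,2} = 0
G(13) = mex{0,2,0} = 1
G(14) = mex{1,0,1} = 2
G(15) = mex{2,1,2} = 0
G(16) = mex{0,2,0} = 1
G(17) = mex{1,0,1} = 2
G(18) = mex{2,1,2} = 0
G(19) = mex{0,2,0} = 1
G(20) = mex{1,0,1} = 2
G(21) = mex{2,1,2} = 0
G_B(21) = 0.
Combined Grundy value = 0 ⊕ 0 = 0.
A winning move leaves total XOR = 0, i.e. changes one component's Grundy value g to g ⊕ X where X is the current total.
Stack A: target g' = 0⊕0 = 0, but every legal move changes the Grundy value (mex property), so 0 moves.
Stack B: target g' = 0⊕0 = 0, but every legal move changes the Grundy value (mex property), so 0 moves.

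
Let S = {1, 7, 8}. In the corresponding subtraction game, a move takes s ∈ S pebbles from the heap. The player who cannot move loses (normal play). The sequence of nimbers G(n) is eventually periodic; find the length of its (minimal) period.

n :  0  1  2  3  4  5  6  7  8  9 10 11 12 13 14 15 16 17 18 19 20 21 22 23 24 25 26 27 28 29 30 31
G :  0  1  0  1  0  1  0  1  2  3  2  3  2  3  2  0  1  0  1  0  1  0  1  2  3  2  3  2  3  2  0  1
G(n+15) = G(n) holds for n = 0,…,7 (a full window of length max(S) = 8), so the sequence is purely periodic with period 15.

15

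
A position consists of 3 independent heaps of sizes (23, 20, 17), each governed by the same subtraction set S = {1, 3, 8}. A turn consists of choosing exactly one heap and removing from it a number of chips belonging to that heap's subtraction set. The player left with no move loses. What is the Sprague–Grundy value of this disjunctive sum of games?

All heaps use S = {1, 3, 8}:
n :  0  1  2  3  4  5  6  7  8  9 10 11 12 13 14 15 16 17 18 19 20 21 22 23
G :  0  1  0  1  0  1  0  1  2  3  2  0  1  0  1  0  1  0  1  2  3  2  0  1
Heap A: G(23) = 1.
Heap B: G(20) = 3.
Heap C: G(17) = 0.
Combined Grundy value = 1 ⊕ 3 ⊕ 0 = 2.

2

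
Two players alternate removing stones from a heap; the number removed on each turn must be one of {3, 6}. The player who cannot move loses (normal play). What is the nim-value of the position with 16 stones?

G(0) = 0
G(1) = mex{} = 0
G(2) = mex{} = 0
G(3) = mex{0} = 1
G(4) = mex{0} = 1
G(5) = mex{0} = 1
G(6) = mex{1,0} = 2
G(7) = mex{1,0} = 2
G(8) = mex{1,0} = 2
G(9) = mex{2,1} = 0
G(10) = mex{2,1} = 0
G(11) = mex{2,1} = 0
G(12) = mex{0,2} = 1
G(13) = mex{0,2} = 1
G(14) = mex{0,2} = 1
G(15) = mex{1,0} = 2
G(16) = mex{1,0} = 2

2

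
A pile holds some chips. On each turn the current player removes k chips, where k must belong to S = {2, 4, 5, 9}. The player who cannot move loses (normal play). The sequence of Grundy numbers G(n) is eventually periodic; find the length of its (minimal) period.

n :  0  1  2  3  4  5  6  7  8  9 10 11 12 13 14 15 16 17
G :  0  0  1  1  2  2  3  0  0  1  1  2  2  3  0  0  1  1
G(n+7) = G(n) holds for n = 0,…,8 (a full window of length max(S) = 9), so the sequence is purely periodic with period 7.

7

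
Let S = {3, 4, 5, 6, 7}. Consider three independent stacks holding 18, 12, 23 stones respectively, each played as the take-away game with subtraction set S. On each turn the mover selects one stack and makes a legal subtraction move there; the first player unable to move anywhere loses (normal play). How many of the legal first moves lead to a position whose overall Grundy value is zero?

All stacks use S = {3, 4, 5, 6, 7}:
G(0) = 0
G(1) = mex{} = 0
G(2) = mex{} = 0
G(3) = mex{0} = 1
G(4) = mex{0,0} = 1
G(5) = mex{0,0,0} = 1
G(6) = mex{1,0,0,0} = 2
G(7) = mex{1,1,0,0,0} = 2
G(8) = mex{1,1,1,0,0} = 2
G(9) = mex{2,1,1,1,0} = 3
G(10) = mex{2,2,1,1,1} = 0
G(11) = mex{2,2,2,1,1} = 0
G(12) = mex{3,2,2,2,1} = 0
G(13) = mex{0,3,2,2,2} = 1
G(14) = mex{0,0,3,2,2} = 1
G(15) = mex{0,0,0,3,2} = 1
G(16) = mex{1,0,0,0,3} = 2
G(17) = mex{1,1,0,0,0} = 2
G(18) = mex{1,1,1,0,0} = 2
G(19) = mex{2,1,1,1,0} = 3
G(20) = mex{2,2,1,1,1} = 0
G(21) = mex{2,2,2,1,1} = 0
G(22) = mex{3,2,2,2,1} = 0
G(23) = mex{0,3,2,2,2} = 1
Stack A: G(18) = 2.
Stack B: G(12) = 0.
Stack C: G(23) = 1.
Combined Grundy value = 2 ⊕ 0 ⊕ 1 = 3.
A winning move leaves total XOR = 0, i.e. changes one component's Grundy value g to g ⊕ X where X is the current total.
Stack A: need g' = 2⊕3 = 1. Options: 18−3→G=1, 18−4→G=1, 18−5→G=1, 18−6→G=0, 18−7→G=0. Hits: 3.
Stack B: need g' = 0⊕3 = 3. Options: 12−3→G=3, 12−4→G=2, 12−5→G=2, 12−6→G=2, 12−7→G=1. Hits: 1.
Stack C: need g' = 1⊕3 = 2. Options: 23−3→G=0, 23−4→G=3, 23−5→G=2, 23−6→G=2, 23−7→G=2. Hits: 3.

7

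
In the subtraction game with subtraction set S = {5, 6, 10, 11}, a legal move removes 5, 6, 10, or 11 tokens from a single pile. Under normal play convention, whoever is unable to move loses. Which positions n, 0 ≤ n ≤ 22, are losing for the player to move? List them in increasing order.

G(0) = 0
G(1) = mex{} = 0
G(2) = mex{} = 0
G(3) = mex{} = 0
G(4) = mex{} = 0
G(5) = mex{0} = 1
G(6) = mex{0,0} = 1
G(7) = mex{0,0} = 1
G(8) = mex{0,0} = 1
G(9) = mex{0,0} = 1
G(10) = mex{1,0,0} = 2
G(11) = mex{1,1,0,0} = 2
G(12) = mex{1,1,0,0} = 2
G(13) = mex{1,1,0,0} = 2
G(14) = mex{1,1,0,0} = 2
G(15) = mex{2,1,1,0} = 3
G(16) = mex{2,2,1,1} = 0
G(17) = mex{2,2,1,1} = 0
G(18) = mex{2,2,1,1} = 0
G(19) = mex{2,2,1,1} = 0
G(20) = mex{3,2,2,1} = 0
G(21) = mex{0,3,2,2} = 1
G(22) = mex{0,0,2,2} = 1
P-positions are exactly the n with G(n) = 0.

0, 1, 2, 3, 4, 16, 17, 18, 19, 20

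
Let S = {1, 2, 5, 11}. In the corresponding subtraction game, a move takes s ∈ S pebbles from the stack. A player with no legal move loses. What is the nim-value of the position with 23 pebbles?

n :  0  1  2  3  4  5  6  7  8  9 10 11 12 13 14 15 16 17 18 19 20 21 22 23
G :  0  1  2  0  1  2  0  1  2  0  1  2  0  1  2  0  1  2  0  1  2  0  1  2

2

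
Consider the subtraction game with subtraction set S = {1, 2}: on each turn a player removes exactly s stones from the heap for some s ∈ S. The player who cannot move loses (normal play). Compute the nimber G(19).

n :  0  1  2  3  4  5  6  7  8  9 10 11 12 13 14 15 16 17 18 19
G :  0  1  2  0  1  2  0  1  2  0  1  2  0  1  2  0  1  2  0  1

1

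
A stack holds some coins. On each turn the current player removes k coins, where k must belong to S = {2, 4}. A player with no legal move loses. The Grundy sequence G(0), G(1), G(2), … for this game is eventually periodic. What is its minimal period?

n :  0  1  2  3  4  5  6  7  8  9 10 11 12 13 14
G :  0  0  1  1  2  2  0  0  1  1  2  2  0  0  1
G(n+6) = G(n) holds for n = 0,…,3 (a full window of length max(S) = 4), so the sequence is purely periodic with period 6.

6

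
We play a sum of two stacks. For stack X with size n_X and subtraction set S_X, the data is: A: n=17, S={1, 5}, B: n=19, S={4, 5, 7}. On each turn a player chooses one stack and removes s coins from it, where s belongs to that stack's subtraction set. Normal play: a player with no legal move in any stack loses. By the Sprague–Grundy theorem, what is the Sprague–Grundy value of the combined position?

Stack A, S = {1, 5}:
n :  0  1  2  3  4  5  6  7  8  9 10 11 12 13 14 15 16 17
G :  0  1  0  1  0  1  0  1  0  1  0  1  0  1  0  1  0  1
G_A(17) = 1.
Stack B, S = {4, 5, 7}:
G(0) = 0
G(1) = mex{} = 0
G(2) = mex{} = 0
G(3) = mex{} = 0
G(4) = mex{0} = 1
G(5) = mex{0,0} = 1
G(6) = mex{0,0} = 1
G(7) = mex{0,0,0} = 1
G(8) = mex{1,0,0} = 2
G(9) = mex{1,1,0} = 2
G(10) = mex{1,1,0} = 2
G(11) = mex{1,1,1} = 0
G(12) = mex{2,1,1} = 0
G(13) = mex{2,2,1} = 0
G(14) = mex{2,2,1} = 0
G(15) = mex{0,2,2} = 1
G(16) = mex{0,0,2} = 1
G(17) = mex{0,0,2} = 1
G(18) = mex{0,0,0} = 1
G(19) = mex{1,0,0} = 2
G_B(19) = 2.
Combined Grundy value = 1 ⊕ 2 = 3.

3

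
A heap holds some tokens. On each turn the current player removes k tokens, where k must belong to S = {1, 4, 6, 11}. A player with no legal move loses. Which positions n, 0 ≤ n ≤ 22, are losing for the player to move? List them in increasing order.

0, 2, 5, 7, 10, 12, 15, 17, 20, 22

n :  0  1  2  3  4  5  6  7  8  9 10 11 12 13 14 15 16 17 18 19 20 21 22
G :  0  1  0  1  2  0  1  0  1  2  0  1  0  1  2  0  1  0  1  2  0  1  0
P-positions are exactly the n with G(n) = 0.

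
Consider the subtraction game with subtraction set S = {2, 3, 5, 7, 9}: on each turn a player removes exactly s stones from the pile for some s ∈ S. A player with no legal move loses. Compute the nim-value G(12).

G(0) = 0
G(1) = mex{} = 0
G(2) = mex{0} = 1
G(3) = mex{0,0} = 1
G(4) = mex{1,0} = 2
G(5) = mex{1,1,0} = 2
G(6) = mex{2,1,0} = 3
G(7) = mex{2,2,1,0} = 3
G(8) = mex{3,2,1,0} = 4
G(9) = mex{3,3,2,1,0} = 4
G(10) = mex{4,3,2,1,0} = 5
G(11) = mex{4,4,3,2,1} = 0
G(12) = mex{5,4,3,2,1} = 0

0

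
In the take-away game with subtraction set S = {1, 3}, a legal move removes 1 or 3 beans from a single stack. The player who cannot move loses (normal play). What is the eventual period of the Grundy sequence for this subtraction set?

n :  0  1  2  3  4  5  6  7  8  9 10 11 12 13 14
G :  0  1  0  1  0  1  0  1  0  1  0  1  0  1  0
G(n+2) = G(n) holds for n = 0,…,2 (a full window of length max(S) = 3), so the sequence is purely periodic with period 2.

2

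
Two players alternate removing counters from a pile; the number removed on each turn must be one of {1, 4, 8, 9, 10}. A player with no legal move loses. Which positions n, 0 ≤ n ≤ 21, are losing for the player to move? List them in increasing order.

G(0) = 0
G(1) = mex{0} = 1
G(2) = mex{1} = 0
G(3) = mex{0} = 1
G(4) = mex{1,0} = 2
G(5) = mex{2,1} = 0
G(6) = mex{0,0} = 1
G(7) = mex{1,1} = 0
G(8) = mex{0,2,0} = 1
G(9) = mex{1,0,1,0} = 2
G(10) = mex{2,1,0,1,0} = 3
G(11) = mex{3,0,1,0,1} = 2
G(12) = mex{2,1,2,1,0} = 3
G(13) = mex{3,2,0,2,1} = 4
G(14) = mex{4,3,1,0,2} = 5
G(15) = mex{5,2,0,1,0} = 3
G(16) = mex{3,3,1,0,1} = 2
G(17) = mex{2,4,2,1,0} = 3
G(18) = mex{3,5,3,2,1} = 0
G(19) = mex{0,3,2,3,2} = 1
G(20) = mex{1,2,3,2,3} = 0
G(21) = mex{0,3,4,3,2} = 1
P-positions are exactly the n with G(n) = 0.

0, 2, 5, 7, 18, 20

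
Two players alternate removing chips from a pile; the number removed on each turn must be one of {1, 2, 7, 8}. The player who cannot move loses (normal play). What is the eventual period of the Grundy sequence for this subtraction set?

3

n :  0  1  2  3  4  5  6  7  8  9 10 11 12 13 14
G :  0  1  2  0  1  2  0  1  2  0  1  2  0  1  2
G(n+3) = G(n) holds for n = 0,…,7 (a full window of length max(S) = 8), so the sequence is purely periodic with period 3.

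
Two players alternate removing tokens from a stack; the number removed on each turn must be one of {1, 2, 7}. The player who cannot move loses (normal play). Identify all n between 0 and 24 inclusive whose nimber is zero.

0, 3, 6, 9, 12, 15, 18, 21, 24

G(0) = 0
G(1) = mex{0} = 1
G(2) = mex{1,0} = 2
G(3) = mex{2,1} = 0
G(4) = mex{0,2} = 1
G(5) = mex{1,0} = 2
G(6) = mex{2,1} = 0
G(7) = mex{0,2,0} = 1
G(8) = mex{1,0,1} = 2
G(9) = mex{2,1,2} = 0
G(10) = mex{0,2,0} = 1
G(11) = mex{1,0,1} = 2
G(12) = mex{2,1,2} = 0
G(13) = mex{0,2,0} = 1
G(14) = mex{1,0,1} = 2
G(15) = mex{2,1,2} = 0
G(16) = mex{0,2,0} = 1
G(17) = mex{1,0,1} = 2
G(18) = mex{2,1,2} = 0
G(19) = mex{0,2,0} = 1
G(20) = mex{1,0,1} = 2
G(21) = mex{2,1,2} = 0
G(22) = mex{0,2,0} = 1
G(23) = mex{1,0,1} = 2
G(24) = mex{2,1,2} = 0
P-positions are exactly the n with G(n) = 0.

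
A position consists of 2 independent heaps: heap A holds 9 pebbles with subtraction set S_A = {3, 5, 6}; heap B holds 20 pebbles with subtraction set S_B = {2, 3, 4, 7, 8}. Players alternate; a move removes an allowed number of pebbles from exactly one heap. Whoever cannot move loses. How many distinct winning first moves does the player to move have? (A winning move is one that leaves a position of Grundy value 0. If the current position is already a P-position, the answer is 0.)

2

Heap A, S = {3, 5, 6}:
n : 0 1 2 3 4 5 6 7 8 9
G : 0 0 0 1 1 1 2 2 2 0
G_A(9) = 0.
Heap B, S = {2, 3, 4, 7, 8}:
n :  0  1  2  3  4  5  6  7  8  9 10 11 12 13 14 15 16 17 18 19 20
G :  0  0  1  1  2  2  0  3  1  4  2  0  0  1  1  2  2  0  3  1  4
G_B(20) = 4.
Combined Grundy value = 0 ⊕ 4 = 4.
A winning move leaves total XOR = 0, i.e. changes one component's Grundy value g to g ⊕ X where X is the current total.
Heap A: need g' = 0⊕4 = 4. Options: 9−3→G=2, 9−5→G=1, 9−6→G=1. Hits: 0.
Heap B: need g' = 4⊕4 = 0. Options: 20−2→G=3, 20−3→G=0, 20−4→G=2, 20−7→G=1, 20−8→G=0. Hits: 2.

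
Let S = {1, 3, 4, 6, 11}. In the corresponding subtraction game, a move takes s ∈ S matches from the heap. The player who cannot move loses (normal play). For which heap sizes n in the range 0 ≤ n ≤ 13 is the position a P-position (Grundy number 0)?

0, 2, 7, 9

n :  0  1  2  3  4  5  6  7  8  9 10 11 12 13
G :  0  1  0  1  2  3  2  0  1  0  1  2  3  2
P-positions are exactly the n with G(n) = 0.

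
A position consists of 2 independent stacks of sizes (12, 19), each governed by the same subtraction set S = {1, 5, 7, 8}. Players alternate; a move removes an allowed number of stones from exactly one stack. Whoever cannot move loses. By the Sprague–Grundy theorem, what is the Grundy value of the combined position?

2

All stacks use S = {1, 5, 7, 8}:
n :  0  1  2  3  4  5  6  7  8  9 10 11 12 13 14 15 16 17 18 19
G :  0  1  0  1  0  1  0  1  2  3  2  3  2  3  2  0  1  0  1  0
Stack A: G(12) = 2.
Stack B: G(19) = 0.
Combined Grundy value = 2 ⊕ 0 = 2.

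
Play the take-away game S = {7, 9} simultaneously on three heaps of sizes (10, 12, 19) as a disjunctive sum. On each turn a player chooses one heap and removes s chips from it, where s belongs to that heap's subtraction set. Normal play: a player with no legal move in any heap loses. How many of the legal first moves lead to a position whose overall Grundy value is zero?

All heaps use S = {7, 9}:
n :  0  1  2  3  4  5  6  7  8  9 10 11 12 13 14 15 16 17 18 19
G :  0  0  0  0  0  0  0  1  1  1  1  1  1  1  2  2  0  0  0  0
Heap A: G(10) = 1.
Heap B: G(12) = 1.
Heap C: G(19) = 0.
Combined Grundy value = 1 ⊕ 1 ⊕ 0 = 0.
A winning move leaves total XOR = 0, i.e. changes one component's Grundy value g to g ⊕ X where X is the current total.
Heap A: target g' = 1⊕0 = 1, but every legal move changes the Grundy value (mex property), so 0 moves.
Heap B: target g' = 1⊕0 = 1, but every legal move changes the Grundy value (mex property), so 0 moves.
Heap C: target g' = 0⊕0 = 0, but every legal move changes the Grundy value (mex property), so 0 moves.

0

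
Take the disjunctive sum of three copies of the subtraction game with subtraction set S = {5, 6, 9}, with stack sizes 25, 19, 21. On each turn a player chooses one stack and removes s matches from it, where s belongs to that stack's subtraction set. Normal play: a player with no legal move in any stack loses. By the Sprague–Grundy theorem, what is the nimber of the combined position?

All stacks use S = {5, 6, 9}:
n :  0  1  2  3  4  5  6  7  8  9 10 11 12 13 14 15 16 17 18 19 20 21 22 23 24 25
G :  0  0  0  0  0  1  1  1  1  1  2  2  2  2  0  0  0  0  0  1  1  1  1  1  2  2
Stack A: G(25) = 2.
Stack B: G(19) = 1.
Stack C: G(21) = 1.
Combined Grundy value = 2 ⊕ 1 ⊕ 1 = 2.

2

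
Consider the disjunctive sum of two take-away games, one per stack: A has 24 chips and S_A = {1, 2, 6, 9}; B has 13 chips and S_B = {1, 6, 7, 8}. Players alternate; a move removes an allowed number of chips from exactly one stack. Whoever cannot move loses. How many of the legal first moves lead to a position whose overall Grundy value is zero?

Stack A, S = {1, 2, 6, 9}:
G(0) = 0
G(1) = mex{0} = 1
G(2) = mex{1,0} = 2
G(3) = mex{2,1} = 0
G(4) = mex{0,2} = 1
G(5) = mex{1,0} = 2
G(6) = mex{2,1,0} = 3
G(7) = mex{3,2,1} = 0
G(8) = mex{0,3,2} = 1
G(9) = mex{1,0,0,0} = 2
G(10) = mex{2,1,1,1} = 0
G(11) = mex{0,2,2,2} = 1
G(12) = mex{1,0,3,0} = 2
G(13) = mex{2,1,0,1} = 3
G(14) = mex{3,2,1,2} = 0
G(15) = mex{0,3,2,3} = 1
G(16) = mex{1,0,0,0} = 2
G(17) = mex{2,1,1,1} = 0
G(18) = mex{0,2,2,2} = 1
G(19) = mex{1,0,3,0} = 2
G(20) = mex{2,1,0,1} = 3
G(21) = mex{3,2,1,2} = 0
G(22) = mex{0,3,2,3} = 1
G(23) = mex{1,0,0,0} = 2
G(24) = mex{2,1,1,1} = 0
G_A(24) = 0.
Stack B, S = {1, 6, 7, 8}:
G(0) = 0
G(1) = mex{0} = 1
G(2) = mex{1} = 0
G(3) = mex{0} = 1
G(4) = mex{1} = 0
G(5) = mex{0} = 1
G(6) = mex{1,0} = 2
G(7) = mex{2,1,0} = 3
G(8) = mex{3,0,1,0} = 2
G(9) = mex{2,1,0,1} = 3
G(10) = mex{3,0,1,0} = 2
G(11) = mex{2,1,0,1} = 3
G(12) = mex{3,2,1,0} = 4
G(13) = mex{4,3,2,1} = 0
G_B(13) = 0.
Combined Grundy value = 0 ⊕ 0 = 0.
A winning move leaves total XOR = 0, i.e. changes one component's Grundy value g to g ⊕ X where X is the current total.
Stack A: target g' = 0⊕0 = 0, but every legal move changes the Grundy value (mex property), so 0 moves.
Stack B: target g' = 0⊕0 = 0, but every legal move changes the Grundy value (mex property), so 0 moves.

0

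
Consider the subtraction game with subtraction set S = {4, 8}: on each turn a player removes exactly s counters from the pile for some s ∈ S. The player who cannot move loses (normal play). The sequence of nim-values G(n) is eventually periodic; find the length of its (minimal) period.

n :  0  1  2  3  4  5  6  7  8  9 10 11 12 13 14 15 16 17 18 19 20 21 22 23 24 25
G :  0  0  0  0  1  1  1  1  2  2  2  2  0  0  0  0  1  1  1  1  2  2  2  2  0  0
G(n+12) = G(n) holds for n = 0,…,7 (a full window of length max(S) = 8), so the sequence is purely periodic with period 12.

12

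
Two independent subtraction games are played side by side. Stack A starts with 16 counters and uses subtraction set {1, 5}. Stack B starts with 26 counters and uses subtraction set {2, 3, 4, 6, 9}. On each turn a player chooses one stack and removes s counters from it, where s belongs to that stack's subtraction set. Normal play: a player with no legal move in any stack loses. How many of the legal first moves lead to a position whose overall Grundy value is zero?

1

Stack A, S = {1, 5}:
n :  0  1  2  3  4  5  6  7  8  9 10 11 12 13 14 15 16
G :  0  1  0  1  0  1  0  1  0  1  0  1  0  1  0  1  0
G_A(16) = 0.
Stack B, S = {2, 3, 4, 6, 9}:
G(0) = 0
G(1) = mex{} = 0
G(2) = mex{0} = 1
G(3) = mex{0,0} = 1
G(4) = mex{1,0,0} = 2
G(5) = mex{1,1,0} = 2
G(6) = mex{2,1,1,0} = 3
G(7) = mex{2,2,1,0} = 3
G(8) = mex{3,2,2,1} = 0
G(9) = mex{3,3,2,1,0} = 4
G(10) = mex{0,3,3,2,0} = 1
G(11) = mex{4,0,3,2,1} = 5
G(12) = mex{1,4,0,3,1} = 2
G(13) = mex{5,1,4,3,2} = 0
G(14) = mex{2,5,1,0,2} = 3
G(15) = mex{0,2,5,4,3} = 1
G(16) = mex{3,0,2,1,3} = 4
G(17) = mex{1,3,0,5,0} = 2
G(18) = mex{4,1,3,2,4} = 0
G(19) = mex{2,4,1,0,1} = 3
G(20) = mex{0,2,4,3,5} = 1
G(21) = mex{3,0,2,1,2} = 4
G(22) = mex{1,3,0,4,0} = 2
G(23) = mex{4,1,3,2,3} = 0
G(24) = mex{2,4,1,0,1} = 3
G(25) = mex{0,2,4,3,4} = 1
G(26) = mex{3,0,2,1,2} = 4
G_B(26) = 4.
Combined Grundy value = 0 ⊕ 4 = 4.
A winning move leaves total XOR = 0, i.e. changes one component's Grundy value g to g ⊕ X where X is the current total.
Stack A: need g' = 0⊕4 = 4. Options: 16−1→G=1, 16−5→G=1. Hits: 0.
Stack B: need g' = 4⊕4 = 0. Options: 26−2→G=3, 26−3→G=0, 26−4→G=2, 26−6→G=1, 26−9→G=2. Hits: 1.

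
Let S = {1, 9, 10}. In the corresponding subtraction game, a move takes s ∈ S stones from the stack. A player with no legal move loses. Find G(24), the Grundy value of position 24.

n :  0  1  2  3  4  5  6  7  8  9 10 11 12 13 14 15 16 17 18 19 20 21 22 23 24
G :  0  1  0  1  0  1  0  1  0  1  2  3  2  3  2  3  2  3  2  0  1  0  1  0  1

1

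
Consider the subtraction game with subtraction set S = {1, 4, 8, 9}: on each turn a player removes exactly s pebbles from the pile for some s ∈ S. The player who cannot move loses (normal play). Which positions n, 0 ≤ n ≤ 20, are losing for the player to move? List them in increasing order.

G(0) = 0
G(1) = mex{0} = 1
G(2) = mex{1} = 0
G(3) = mex{0} = 1
G(4) = mex{1,0} = 2
G(5) = mex{2,1} = 0
G(6) = mex{0,0} = 1
G(7) = mex{1,1} = 0
G(8) = mex{0,2,0} = 1
G(9) = mex{1,0,1,0} = 2
G(10) = mex{2,1,0,1} = 3
G(11) = mex{3,0,1,0} = 2
G(12) = mex{2,1,2,1} = 0
G(13) = mex{0,2,0,2} = 1
G(14) = mex{1,3,1,0} = 2
G(15) = mex{2,2,0,1} = 3
G(16) = mex{3,0,1,0} = 2
G(17) = mex{2,1,2,1} = 0
G(18) = mex{0,2,3,2} = 1
G(19) = mex{1,3,2,3} = 0
G(20) = mex{0,2,0,2} = 1
P-positions are exactly the n with G(n) = 0.

0, 2, 5, 7, 12, 17, 19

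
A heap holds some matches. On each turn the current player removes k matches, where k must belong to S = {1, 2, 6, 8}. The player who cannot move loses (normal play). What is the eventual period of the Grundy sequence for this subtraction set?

7

G(0) = 0
G(1) = mex{0} = 1
G(2) = mex{1,0} = 2
G(3) = mex{2,1} = 0
G(4) = mex{0,2} = 1
G(5) = mex{1,0} = 2
G(6) = mex{2,1,0} = 3
G(7) = mex{3,2,1} = 0
G(8) = mex{0,3,2,0} = 1
G(9) = mex{1,0,0,1} = 2
G(10) = mex{2,1,1,2} = 0
G(11) = mex{0,2,2,0} = 1
G(12) = mex{1,0,3,1} = 2
G(13) = mex{2,1,0,2} = 3
G(14) = mex{3,2,1,3} = 0
G(15) = mex{0,3,2,0} = 1
G(16) = mex{1,0,0,1} = 2
G(n+7) = G(n) holds for n = 0,…,7 (a full window of length max(S) = 8), so the sequence is purely periodic with period 7.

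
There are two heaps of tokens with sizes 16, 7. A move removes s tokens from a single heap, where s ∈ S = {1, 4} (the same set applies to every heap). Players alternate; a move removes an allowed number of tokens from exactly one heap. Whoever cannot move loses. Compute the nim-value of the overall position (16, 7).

All heaps use S = {1, 4}:
n :  0  1  2  3  4  5  6  7  8  9 10 11 12 13 14 15 16
G :  0  1  0  1  2  0  1  0  1  2  0  1  0  1  2  0  1
Heap A: G(16) = 1.
Heap B: G(7) = 0.
Combined Grundy value = 1 ⊕ 0 = 1.

1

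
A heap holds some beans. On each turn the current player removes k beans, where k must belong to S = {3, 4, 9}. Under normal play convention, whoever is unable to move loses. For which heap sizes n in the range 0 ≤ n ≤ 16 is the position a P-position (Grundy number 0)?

G(0) = 0
G(1) = mex{} = 0
G(2) = mex{} = 0
G(3) = mex{0} = 1
G(4) = mex{0,0} = 1
G(5) = mex{0,0} = 1
G(6) = mex{1,0} = 2
G(7) = mex{1,1} = 0
G(8) = mex{1,1} = 0
G(9) = mex{2,1,0} = 3
G(10) = mex{0,2,0} = 1
G(11) = mex{0,0,0} = 1
G(12) = mex{3,0,1} = 2
G(13) = mex{1,3,1} = 0
G(14) = mex{1,1,1} = 0
G(15) = mex{2,1,2} = 0
G(16) = mex{0,2,0} = 1
P-positions are exactly the n with G(n) = 0.

0, 1, 2, 7, 8, 13, 14, 15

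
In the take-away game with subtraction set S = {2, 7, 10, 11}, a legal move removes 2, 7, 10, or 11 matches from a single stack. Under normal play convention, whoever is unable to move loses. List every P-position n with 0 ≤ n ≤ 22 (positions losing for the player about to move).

G(0) = 0
G(1) = mex{} = 0
G(2) = mex{0} = 1
G(3) = mex{0} = 1
G(4) = mex{1} = 0
G(5) = mex{1} = 0
G(6) = mex{0} = 1
G(7) = mex{0,0} = 1
G(8) = mex{1,0} = 2
G(9) = mex{1,1} = 0
G(10) = mex{2,1,0} = 3
G(11) = mex{0,0,0,0} = 1
G(12) = mex{3,0,1,0} = 2
G(13) = mex{1,1,1,1} = 0
G(14) = mex{2,1,0,1} = 3
G(15) = mex{0,2,0,0} = 1
G(16) = mex{3,0,1,0} = 2
G(17) = mex{1,3,1,1} = 0
G(18) = mex{2,1,2,1} = 0
G(19) = mex{0,2,0,2} = 1
G(20) = mex{0,0,3,0} = 1
G(21) = mex{1,3,1,3} = 0
G(22) = mex{1,1,2,1} = 0
P-positions are exactly the n with G(n) = 0.

0, 1, 4, 5, 9, 13, 17, 18, 21, 22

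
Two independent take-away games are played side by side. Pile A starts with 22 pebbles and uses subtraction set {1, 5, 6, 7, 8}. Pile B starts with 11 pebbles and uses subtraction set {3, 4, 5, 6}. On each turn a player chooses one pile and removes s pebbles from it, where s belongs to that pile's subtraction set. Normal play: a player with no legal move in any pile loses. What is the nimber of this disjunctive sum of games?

3

Pile A, S = {1, 5, 6, 7, 8}:
G(0) = 0
G(1) = mex{0} = 1
G(2) = mex{1} = 0
G(3) = mex{0} = 1
G(4) = mex{1} = 0
G(5) = mex{0,0} = 1
G(6) = mex{1,1,0} = 2
G(7) = mex{2,0,1,0} = 3
G(8) = mex{3,1,0,1,0} = 2
G(9) = mex{2,0,1,0,1} = 3
G(10) = mex{3,1,0,1,0} = 2
G(11) = mex{2,2,1,0,1} = 3
G(12) = mex{3,3,2,1,0} = 4
G(13) = mex{4,2,3,2,1} = 0
G(14) = mex{0,3,2,3,2} = 1
G(15) = mex{1,2,3,2,3} = 0
G(16) = mex{0,3,2,3,2} = 1
G(17) = mex{1,4,3,2,3} = 0
G(18) = mex{0,0,4,3,2} = 1
G(19) = mex{1,1,0,4,3} = 2
G(20) = mex{2,0,1,0,4} = 3
G(21) = mex{3,1,0,1,0} = 2
G(22) = mex{2,0,1,0,1} = 3
G_A(22) = 3.
Pile B, S = {3, 4, 5, 6}:
n :  0  1  2  3  4  5  6  7  8  9 10 11
G :  0  0  0  1  1  1  2  2  2  0  0  0
G_B(11) = 0.
Combined Grundy value = 3 ⊕ 0 = 3.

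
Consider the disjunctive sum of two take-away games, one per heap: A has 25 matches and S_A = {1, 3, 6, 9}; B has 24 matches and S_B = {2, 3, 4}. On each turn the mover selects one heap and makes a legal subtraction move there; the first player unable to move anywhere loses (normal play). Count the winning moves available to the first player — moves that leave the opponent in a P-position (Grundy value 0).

4

Heap A, S = {1, 3, 6, 9}:
n :  0  1  2  3  4  5  6  7  8  9 10 11 12 13 14 15 16 17 18 19 20 21 22 23 24 25
G :  0  1  0  1  0  1  2  3  2  3  2  3  0  1  0  1  0  1  2  3  2  3  2  3  0  1
G_A(25) = 1.
Heap B, S = {2, 3, 4}:
n :  0  1  2  3  4  5  6  7  8  9 10 11 12 13 14 15 16 17 18 19 20 21 22 23 24
G :  0  0  1  1  2  2  0  0  1  1  2  2  0  0  1  1  2  2  0  0  1  1  2  2  0
G_B(24) = 0.
Combined Grundy value = 1 ⊕ 0 = 1.
A winning move leaves total XOR = 0, i.e. changes one component's Grundy value g to g ⊕ X where X is the current total.
Heap A: need g' = 1⊕1 = 0. Options: 25−1→G=0, 25−3→G=2, 25−6→G=3, 25−9→G=0. Hits: 2.
Heap B: need g' = 0⊕1 = 1. Options: 24−2→G=2, 24−3→G=1, 24−4→G=1. Hits: 2.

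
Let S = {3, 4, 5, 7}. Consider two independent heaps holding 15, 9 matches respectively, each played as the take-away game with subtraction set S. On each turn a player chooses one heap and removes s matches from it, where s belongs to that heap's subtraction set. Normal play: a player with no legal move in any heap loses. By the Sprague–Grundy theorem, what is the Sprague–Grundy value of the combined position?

All heaps use S = {3, 4, 5, 7}:
G(0) = 0
G(1) = mex{} = 0
G(2) = mex{} = 0
G(3) = mex{0} = 1
G(4) = mex{0,0} = 1
G(5) = mex{0,0,0} = 1
G(6) = mex{1,0,0} = 2
G(7) = mex{1,1,0,0} = 2
G(8) = mex{1,1,1,0} = 2
G(9) = mex{2,1,1,0} = 3
G(10) = mex{2,2,1,1} = 0
G(11) = mex{2,2,2,1} = 0
G(12) = mex{3,2,2,1} = 0
G(13) = mex{0,3,2,2} = 1
G(14) = mex{0,0,3,2} = 1
G(15) = mex{0,0,0,2} = 1
Heap A: G(15) = 1.
Heap B: G(9) = 3.
Combined Grundy value = 1 ⊕ 3 = 2.

2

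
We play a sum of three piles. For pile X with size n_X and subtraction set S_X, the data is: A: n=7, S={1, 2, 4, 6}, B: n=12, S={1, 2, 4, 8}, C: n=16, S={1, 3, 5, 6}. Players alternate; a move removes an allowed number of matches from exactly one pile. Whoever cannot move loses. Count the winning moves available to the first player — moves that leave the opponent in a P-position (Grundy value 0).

1

Pile A, S = {1, 2, 4, 6}:
G(0) = 0
G(1) = mex{0} = 1
G(2) = mex{1,0} = 2
G(3) = mex{2,1} = 0
G(4) = mex{0,2,0} = 1
G(5) = mex{1,0,1} = 2
G(6) = mex{2,1,2,0} = 3
G(7) = mex{3,2,0,1} = 4
G_A(7) = 4.
Pile B, S = {1, 2, 4, 8}:
n :  0  1  2  3  4  5  6  7  8  9 10 11 12
G :  0  1  2  0  1  2  0  1  2  0  1  2  0
G_B(12) = 0.
Pile C, S = {1, 3, 5, 6}:
G(0) = 0
G(1) = mex{0} = 1
G(2) = mex{1} = 0
G(3) = mex{0,0} = 1
G(4) = mex{1,1} = 0
G(5) = mex{0,0,0} = 1
G(6) = mex{1,1,1,0} = 2
G(7) = mex{2,0,0,1} = 3
G(8) = mex{3,1,1,0} = 2
G(9) = mex{2,2,0,1} = 3
G(10) = mex{3,3,1,0} = 2
G(11) = mex{2,2,2,1} = 0
G(12) = mex{0,3,3,2} = 1
G(13) = mex{1,2,2,3} = 0
G(14) = mex{0,0,3,2} = 1
G(15) = mex{1,1,2,3} = 0
G(16) = mex{0,0,0,2} = 1
G_C(16) = 1.
Combined Grundy value = 4 ⊕ 0 ⊕ 1 = 5.
A winning move leaves total XOR = 0, i.e. changes one component's Grundy value g to g ⊕ X where X is the current total.
Pile A: need g' = 4⊕5 = 1. Options: 7−1→G=3, 7−2→G=2, 7−4→G=0, 7−6→G=1. Hits: 1.
Pile B: need g' = 0⊕5 = 5. Options: 12−1→G=2, 12−2→G=1, 12−4→G=2, 12−8→G=1. Hits: 0.
Pile C: need g' = 1⊕5 = 4. Options: 16−1→G=0, 16−3→G=0, 16−5→G=0, 16−6→G=2. Hits: 0.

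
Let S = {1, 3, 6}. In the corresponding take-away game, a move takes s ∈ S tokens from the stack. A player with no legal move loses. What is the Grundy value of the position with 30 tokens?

G(0) = 0
G(1) = mex{0} = 1
G(2) = mex{1} = 0
G(3) = mex{0,0} = 1
G(4) = mex{1,1} = 0
G(5) = mex{0,0} = 1
G(6) = mex{1,1,0} = 2
G(7) = mex{2,0,1} = 3
G(8) = mex{3,1,0} = 2
G(9) = mex{2,2,1} = 0
G(10) = mex{0,3,0} = 1
G(11) = mex{1,2,1} = 0
G(12) = mex{0,0,2} = 1
G(13) = mex{1,1,3} = 0
G(14) = mex{0,0,2} = 1
G(15) = mex{1,1,0} = 2
G(16) = mex{2,0,1} = 3
G(17) = mex{3,1,0} = 2
G(18) = mex{2,2,1} = 0
G(19) = mex{0,3,0} = 1
G(20) = mex{1,2,1} = 0
G(21) = mex{0,0,2} = 1
G(22) = mex{1,1,3} = 0
G(23) = mex{0,0,2} = 1
G(24) = mex{1,1,0} = 2
G(25) = mex{2,0,1} = 3
G(26) = mex{3,1,0} = 2
G(27) = mex{2,2,1} = 0
G(28) = mex{0,3,0} = 1
G(29) = mex{1,2,1} = 0
G(30) = mex{0,0,2} = 1

1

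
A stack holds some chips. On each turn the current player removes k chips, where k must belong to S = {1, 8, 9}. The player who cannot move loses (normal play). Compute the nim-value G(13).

3

n :  0  1  2  3  4  5  6  7  8  9 10 11 12 13
G :  0  1  0  1  0  1  0  1  2  3  2  3  2  3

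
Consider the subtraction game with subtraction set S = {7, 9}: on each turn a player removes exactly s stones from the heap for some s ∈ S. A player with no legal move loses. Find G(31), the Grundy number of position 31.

n :  0  1  2  3  4  5  6  7  8  9 10 11 12 13 14 15 16 17 18 19 20 21 22 23 24 25 26 27 28 29 30 31
G :  0  0  0  0  0  0  0  1  1  1  1  1  1  1  2  2  0  0  0  0  0  0  0  1  1  1  1  1  1  1  2  2

2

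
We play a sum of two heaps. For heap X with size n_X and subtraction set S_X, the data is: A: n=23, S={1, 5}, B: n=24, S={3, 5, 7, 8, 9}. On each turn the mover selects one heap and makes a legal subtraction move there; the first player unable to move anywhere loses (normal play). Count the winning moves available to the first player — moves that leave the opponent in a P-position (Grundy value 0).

5

Heap A, S = {1, 5}:
n :  0  1  2  3  4  5  6  7  8  9 10 11 12 13 14 15 16 17 18 19 20 21 22 23
G :  0  1  0  1  0  1  0  1  0  1  0  1  0  1  0  1  0  1  0  1  0  1  0  1
G_A(23) = 1.
Heap B, S = {3, 5, 7, 8, 9}:
G(0) = 0
G(1) = mex{} = 0
G(2) = mex{} = 0
G(3) = mex{0} = 1
G(4) = mex{0} = 1
G(5) = mex{0,0} = 1
G(6) = mex{1,0} = 2
G(7) = mex{1,0,0} = 2
G(8) = mex{1,1,0,0} = 2
G(9) = mex{2,1,0,0,0} = 3
G(10) = mex{2,1,1,0,0} = 3
G(11) = mex{2,2,1,1,0} = 3
G(12) = mex{3,2,1,1,1} = 0
G(13) = mex{3,2,2,1,1} = 0
G(14) = mex{3,3,2,2,1} = 0
G(15) = mex{0,3,2,2,2} = 1
G(16) = mex{0,3,3,2,2} = 1
G(17) = mex{0,0,3,3,2} = 1
G(18) = mex{1,0,3,3,3} = 2
G(19) = mex{1,0,0,3,3} = 2
G(20) = mex{1,1,0,0,3} = 2
G(21) = mex{2,1,0,0,0} = 3
G(22) = mex{2,1,1,0,0} = 3
G(23) = mex{2,2,1,1,0} = 3
G(24) = mex{3,2,1,1,1} = 0
G_B(24) = 0.
Combined Grundy value = 1 ⊕ 0 = 1.
A winning move leaves total XOR = 0, i.e. changes one component's Grundy value g to g ⊕ X where X is the current total.
Heap A: need g' = 1⊕1 = 0. Options: 23−1→G=0, 23−5→G=0. Hits: 2.
Heap B: need g' = 0⊕1 = 1. Options: 24−3→G=3, 24−5→G=2, 24−7→G=1, 24−8→G=1, 24−9→G=1. Hits: 3.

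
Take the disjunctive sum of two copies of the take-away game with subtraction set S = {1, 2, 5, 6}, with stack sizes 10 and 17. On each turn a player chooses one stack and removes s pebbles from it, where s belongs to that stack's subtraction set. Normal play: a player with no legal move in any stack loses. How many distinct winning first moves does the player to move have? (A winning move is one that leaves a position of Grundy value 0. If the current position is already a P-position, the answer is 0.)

All stacks use S = {1, 2, 5, 6}:
n :  0  1  2  3  4  5  6  7  8  9 10 11 12 13 14 15 16 17
G :  0  1  2  0  1  2  3  0  1  2  0  1  2  3  0  1  2  0
Stack A: G(10) = 0.
Stack B: G(17) = 0.
Combined Grundy value = 0 ⊕ 0 = 0.
A winning move leaves total XOR = 0, i.e. changes one component's Grundy value g to g ⊕ X where X is the current total.
Stack A: target g' = 0⊕0 = 0, but every legal move changes the Grundy value (mex property), so 0 moves.
Stack B: target g' = 0⊕0 = 0, but every legal move changes the Grundy value (mex property), so 0 moves.

0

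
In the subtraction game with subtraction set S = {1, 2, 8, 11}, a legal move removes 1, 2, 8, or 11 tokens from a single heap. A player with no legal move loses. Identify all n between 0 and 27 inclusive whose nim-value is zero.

0, 3, 6, 9, 12, 15, 18, 21, 24, 27

n :  0  1  2  3  4  5  6  7  8  9 10 11 12 13 14 15 16 17 18 19 20 21 22 23 24 25 26 27
G :  0  1  2  0  1  2  0  1  2  0  1  2  0  1  2  0  1  2  0  1  2  0  1  2  0  1  2  0
P-positions are exactly the n with G(n) = 0.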